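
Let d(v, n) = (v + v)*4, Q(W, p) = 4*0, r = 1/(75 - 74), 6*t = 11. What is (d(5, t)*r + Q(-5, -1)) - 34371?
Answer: -34331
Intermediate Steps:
t = 11/6 (t = (⅙)*11 = 11/6 ≈ 1.8333)
r = 1 (r = 1/1 = 1)
Q(W, p) = 0
d(v, n) = 8*v (d(v, n) = (2*v)*4 = 8*v)
(d(5, t)*r + Q(-5, -1)) - 34371 = ((8*5)*1 + 0) - 34371 = (40*1 + 0) - 34371 = (40 + 0) - 34371 = 40 - 34371 = -34331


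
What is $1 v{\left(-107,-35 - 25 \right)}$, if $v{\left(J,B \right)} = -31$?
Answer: $-31$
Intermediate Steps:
$1 v{\left(-107,-35 - 25 \right)} = 1 \left(-31\right) = -31$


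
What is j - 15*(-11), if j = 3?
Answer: 168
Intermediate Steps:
j - 15*(-11) = 3 - 15*(-11) = 3 + 165 = 168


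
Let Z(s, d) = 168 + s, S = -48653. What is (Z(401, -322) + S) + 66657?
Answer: 18573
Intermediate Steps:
(Z(401, -322) + S) + 66657 = ((168 + 401) - 48653) + 66657 = (569 - 48653) + 66657 = -48084 + 66657 = 18573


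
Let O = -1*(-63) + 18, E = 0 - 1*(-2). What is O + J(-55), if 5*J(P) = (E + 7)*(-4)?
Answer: 369/5 ≈ 73.800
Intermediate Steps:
E = 2 (E = 0 + 2 = 2)
J(P) = -36/5 (J(P) = ((2 + 7)*(-4))/5 = (9*(-4))/5 = (⅕)*(-36) = -36/5)
O = 81 (O = 63 + 18 = 81)
O + J(-55) = 81 - 36/5 = 369/5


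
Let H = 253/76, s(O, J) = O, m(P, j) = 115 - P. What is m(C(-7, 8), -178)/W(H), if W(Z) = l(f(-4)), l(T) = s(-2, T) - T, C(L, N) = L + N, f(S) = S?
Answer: 57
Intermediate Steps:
H = 253/76 (H = 253*(1/76) = 253/76 ≈ 3.3289)
l(T) = -2 - T
W(Z) = 2 (W(Z) = -2 - 1*(-4) = -2 + 4 = 2)
m(C(-7, 8), -178)/W(H) = (115 - (-7 + 8))/2 = (115 - 1*1)*(½) = (115 - 1)*(½) = 114*(½) = 57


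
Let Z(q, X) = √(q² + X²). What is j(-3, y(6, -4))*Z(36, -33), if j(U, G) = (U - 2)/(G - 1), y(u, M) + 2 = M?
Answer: 15*√265/7 ≈ 34.883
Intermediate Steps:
Z(q, X) = √(X² + q²)
y(u, M) = -2 + M
j(U, G) = (-2 + U)/(-1 + G)
j(-3, y(6, -4))*Z(36, -33) = ((-2 - 3)/(-1 + (-2 - 4)))*√((-33)² + 36²) = (-5/(-1 - 6))*√(1089 + 1296) = (-5/(-7))*√2385 = (-⅐*(-5))*(3*√265) = 5*(3*√265)/7 = 15*√265/7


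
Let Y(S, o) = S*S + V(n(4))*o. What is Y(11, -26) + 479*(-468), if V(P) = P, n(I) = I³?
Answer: -225715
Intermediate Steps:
Y(S, o) = S² + 64*o (Y(S, o) = S*S + 4³*o = S² + 64*o)
Y(11, -26) + 479*(-468) = (11² + 64*(-26)) + 479*(-468) = (121 - 1664) - 224172 = -1543 - 224172 = -225715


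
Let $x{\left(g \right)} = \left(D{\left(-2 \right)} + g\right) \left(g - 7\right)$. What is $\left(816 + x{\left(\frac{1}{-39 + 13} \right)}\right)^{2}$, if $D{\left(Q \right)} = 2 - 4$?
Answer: $\frac{315074529225}{456976} \approx 6.8948 \cdot 10^{5}$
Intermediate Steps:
$D{\left(Q \right)} = -2$ ($D{\left(Q \right)} = 2 - 4 = -2$)
$x{\left(g \right)} = \left(-7 + g\right) \left(-2 + g\right)$ ($x{\left(g \right)} = \left(-2 + g\right) \left(g - 7\right) = \left(-2 + g\right) \left(-7 + g\right) = \left(-7 + g\right) \left(-2 + g\right)$)
$\left(816 + x{\left(\frac{1}{-39 + 13} \right)}\right)^{2} = \left(816 + \left(14 + \left(\frac{1}{-39 + 13}\right)^{2} - \frac{9}{-39 + 13}\right)\right)^{2} = \left(816 + \left(14 + \left(\frac{1}{-26}\right)^{2} - \frac{9}{-26}\right)\right)^{2} = \left(816 + \left(14 + \left(- \frac{1}{26}\right)^{2} - - \frac{9}{26}\right)\right)^{2} = \left(816 + \left(14 + \frac{1}{676} + \frac{9}{26}\right)\right)^{2} = \left(816 + \frac{9699}{676}\right)^{2} = \left(\frac{561315}{676}\right)^{2} = \frac{315074529225}{456976}$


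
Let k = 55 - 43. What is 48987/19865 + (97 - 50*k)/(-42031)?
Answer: 2068964692/834945815 ≈ 2.4780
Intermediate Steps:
k = 12
48987/19865 + (97 - 50*k)/(-42031) = 48987/19865 + (97 - 50*12)/(-42031) = 48987*(1/19865) + (97 - 600)*(-1/42031) = 48987/19865 - 503*(-1/42031) = 48987/19865 + 503/42031 = 2068964692/834945815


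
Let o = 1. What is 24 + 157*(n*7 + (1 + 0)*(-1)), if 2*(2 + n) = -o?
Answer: -5761/2 ≈ -2880.5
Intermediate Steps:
n = -5/2 (n = -2 + (-1*1)/2 = -2 + (½)*(-1) = -2 - ½ = -5/2 ≈ -2.5000)
24 + 157*(n*7 + (1 + 0)*(-1)) = 24 + 157*(-5/2*7 + (1 + 0)*(-1)) = 24 + 157*(-35/2 + 1*(-1)) = 24 + 157*(-35/2 - 1) = 24 + 157*(-37/2) = 24 - 5809/2 = -5761/2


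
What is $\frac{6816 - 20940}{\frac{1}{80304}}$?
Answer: $-1134213696$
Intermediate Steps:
$\frac{6816 - 20940}{\frac{1}{80304}} = \left(6816 - 20940\right) \frac{1}{\frac{1}{80304}} = \left(-14124\right) 80304 = -1134213696$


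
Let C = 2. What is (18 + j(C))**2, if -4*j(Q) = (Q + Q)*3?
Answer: 225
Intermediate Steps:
j(Q) = -3*Q/2 (j(Q) = -(Q + Q)*3/4 = -2*Q*3/4 = -3*Q/2)
(18 + j(C))**2 = (18 - 3/2*2)**2 = (18 - 3)**2 = 15**2 = 225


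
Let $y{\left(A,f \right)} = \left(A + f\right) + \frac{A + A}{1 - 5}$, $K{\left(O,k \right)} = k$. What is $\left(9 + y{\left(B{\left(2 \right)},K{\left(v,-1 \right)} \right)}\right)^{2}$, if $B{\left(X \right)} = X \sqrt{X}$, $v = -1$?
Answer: $\left(8 + \sqrt{2}\right)^{2} \approx 88.627$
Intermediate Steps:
$B{\left(X \right)} = X^{\frac{3}{2}}$
$y{\left(A,f \right)} = f + \frac{A}{2}$ ($y{\left(A,f \right)} = \left(A + f\right) + \frac{2 A}{-4} = \left(A + f\right) + 2 A \left(- \frac{1}{4}\right) = \left(A + f\right) - \frac{A}{2} = f + \frac{A}{2}$)
$\left(9 + y{\left(B{\left(2 \right)},K{\left(v,-1 \right)} \right)}\right)^{2} = \left(9 - \left(1 - \frac{2^{\frac{3}{2}}}{2}\right)\right)^{2} = \left(9 - \left(1 - \frac{2 \sqrt{2}}{2}\right)\right)^{2} = \left(9 - \left(1 - \sqrt{2}\right)\right)^{2} = \left(8 + \sqrt{2}\right)^{2}$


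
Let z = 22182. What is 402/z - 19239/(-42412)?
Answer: 73968187/156797164 ≈ 0.47174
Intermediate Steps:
402/z - 19239/(-42412) = 402/22182 - 19239/(-42412) = 402*(1/22182) - 19239*(-1/42412) = 67/3697 + 19239/42412 = 73968187/156797164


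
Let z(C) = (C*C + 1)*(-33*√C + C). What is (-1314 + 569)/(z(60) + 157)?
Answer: 161081665/800527122251 + 177061170*√15/800527122251 ≈ 0.0010578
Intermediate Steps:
z(C) = (1 + C²)*(C - 33*√C) (z(C) = (C² + 1)*(C - 33*√C) = (1 + C²)*(C - 33*√C))
(-1314 + 569)/(z(60) + 157) = (-1314 + 569)/((60 + 60³ - 66*√15 - 237600*√15) + 157) = -745/((60 + 216000 - 66*√15 - 237600*√15) + 157) = -745/((216060 - 237666*√15) + 157) = -745/(216217 - 237666*√15)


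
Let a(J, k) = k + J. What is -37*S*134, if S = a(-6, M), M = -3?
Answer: 44622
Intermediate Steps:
a(J, k) = J + k
S = -9 (S = -6 - 3 = -9)
-37*S*134 = -37*(-9)*134 = 333*134 = 44622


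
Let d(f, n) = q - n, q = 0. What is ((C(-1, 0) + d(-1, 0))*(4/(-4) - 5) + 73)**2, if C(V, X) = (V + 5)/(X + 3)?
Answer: 4225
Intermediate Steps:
C(V, X) = (5 + V)/(3 + X)
d(f, n) = -n (d(f, n) = 0 - n = -n)
((C(-1, 0) + d(-1, 0))*(4/(-4) - 5) + 73)**2 = (((5 - 1)/(3 + 0) - 1*0)*(4/(-4) - 5) + 73)**2 = ((4/3 + 0)*(4*(-1/4) - 5) + 73)**2 = (((1/3)*4 + 0)*(-1 - 5) + 73)**2 = ((4/3 + 0)*(-6) + 73)**2 = ((4/3)*(-6) + 73)**2 = (-8 + 73)**2 = 65**2 = 4225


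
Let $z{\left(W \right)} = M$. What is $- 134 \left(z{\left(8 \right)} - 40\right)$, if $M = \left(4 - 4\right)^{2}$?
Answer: $5360$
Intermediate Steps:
$M = 0$ ($M = 0^{2} = 0$)
$z{\left(W \right)} = 0$
$- 134 \left(z{\left(8 \right)} - 40\right) = - 134 \left(0 - 40\right) = \left(-134\right) \left(-40\right) = 5360$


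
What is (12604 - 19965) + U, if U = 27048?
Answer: 19687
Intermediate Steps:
(12604 - 19965) + U = (12604 - 19965) + 27048 = -7361 + 27048 = 19687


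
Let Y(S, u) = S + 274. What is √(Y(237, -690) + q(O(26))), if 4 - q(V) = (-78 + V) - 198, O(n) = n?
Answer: 3*√85 ≈ 27.659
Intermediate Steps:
Y(S, u) = 274 + S
q(V) = 280 - V (q(V) = 4 - ((-78 + V) - 198) = 4 - (-276 + V) = 4 + (276 - V) = 280 - V)
√(Y(237, -690) + q(O(26))) = √((274 + 237) + (280 - 1*26)) = √(511 + (280 - 26)) = √(511 + 254) = √765 = 3*√85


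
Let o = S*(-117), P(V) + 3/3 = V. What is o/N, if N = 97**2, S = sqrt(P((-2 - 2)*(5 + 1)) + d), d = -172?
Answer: -117*I*sqrt(197)/9409 ≈ -0.17453*I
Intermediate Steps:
P(V) = -1 + V
S = I*sqrt(197) (S = sqrt((-1 + (-2 - 2)*(5 + 1)) - 172) = sqrt((-1 - 4*6) - 172) = sqrt((-1 - 24) - 172) = sqrt(-25 - 172) = sqrt(-197) = I*sqrt(197) ≈ 14.036*I)
N = 9409
o = -117*I*sqrt(197) (o = (I*sqrt(197))*(-117) = -117*I*sqrt(197) ≈ -1642.2*I)
o/N = -117*I*sqrt(197)/9409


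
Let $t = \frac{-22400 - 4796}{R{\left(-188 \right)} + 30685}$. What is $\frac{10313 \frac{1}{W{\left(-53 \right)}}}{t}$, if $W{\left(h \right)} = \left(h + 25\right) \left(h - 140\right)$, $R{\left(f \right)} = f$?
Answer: $- \frac{314515561}{146967184} \approx -2.14$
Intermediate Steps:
$W{\left(h \right)} = \left(-140 + h\right) \left(25 + h\right)$ ($W{\left(h \right)} = \left(25 + h\right) \left(-140 + h\right) = \left(-140 + h\right) \left(25 + h\right)$)
$t = - \frac{27196}{30497}$ ($t = \frac{-22400 - 4796}{-188 + 30685} = - \frac{27196}{30497} \approx -0.89176$)
$\frac{10313 \frac{1}{W{\left(-53 \right)}}}{t} = \frac{10313 \frac{1}{-3500 + \left(-53\right)^{2} - -6095}}{- \frac{27196}{30497}} = \frac{10313}{-3500 + 2809 + 6095} \left(- \frac{30497}{27196}\right) = \frac{10313}{5404} \left(- \frac{30497}{27196}\right) = - \frac{314515561}{146967184}$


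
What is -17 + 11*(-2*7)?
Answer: -171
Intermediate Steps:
-17 + 11*(-2*7) = -17 + 11*(-14) = -17 - 154 = -171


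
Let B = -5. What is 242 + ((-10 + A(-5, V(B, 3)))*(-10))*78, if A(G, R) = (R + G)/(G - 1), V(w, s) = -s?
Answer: 7002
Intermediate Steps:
A(G, R) = (G + R)/(-1 + G)
242 + ((-10 + A(-5, V(B, 3)))*(-10))*78 = 242 + ((-10 + (-5 - 1*3)/(-1 - 5))*(-10))*78 = 242 + ((-10 + (-5 - 3)/(-6))*(-10))*78 = 242 + ((-10 - ⅙*(-8))*(-10))*78 = 242 + ((-10 + 4/3)*(-10))*78 = 242 - 26/3*(-10)*78 = 242 + (260/3)*78 = 242 + 6760 = 7002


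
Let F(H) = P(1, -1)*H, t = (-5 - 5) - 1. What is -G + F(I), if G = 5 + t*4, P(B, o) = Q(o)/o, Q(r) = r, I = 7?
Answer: 46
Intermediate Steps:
t = -11 (t = -10 - 1 = -11)
P(B, o) = 1 (P(B, o) = o/o = 1)
F(H) = H (F(H) = 1*H = H)
G = -39 (G = 5 - 11*4 = 5 - 44 = -39)
-G + F(I) = -1*(-39) + 7 = 39 + 7 = 46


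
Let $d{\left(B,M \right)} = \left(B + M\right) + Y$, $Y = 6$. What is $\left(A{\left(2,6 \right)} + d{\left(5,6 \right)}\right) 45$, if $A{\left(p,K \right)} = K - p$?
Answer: $945$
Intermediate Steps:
$d{\left(B,M \right)} = 6 + B + M$ ($d{\left(B,M \right)} = \left(B + M\right) + 6 = 6 + B + M$)
$\left(A{\left(2,6 \right)} + d{\left(5,6 \right)}\right) 45 = \left(\left(6 - 2\right) + \left(6 + 5 + 6\right)\right) 45 = \left(\left(6 - 2\right) + 17\right) 45 = \left(4 + 17\right) 45 = 21 \cdot 45 = 945$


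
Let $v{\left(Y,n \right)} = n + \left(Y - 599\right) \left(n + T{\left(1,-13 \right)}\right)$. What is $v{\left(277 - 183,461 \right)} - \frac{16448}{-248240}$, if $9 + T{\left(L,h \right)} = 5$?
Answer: $- \frac{3573475832}{15515} \approx -2.3032 \cdot 10^{5}$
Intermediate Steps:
$T{\left(L,h \right)} = -4$ ($T{\left(L,h \right)} = -9 + 5 = -4$)
$v{\left(Y,n \right)} = n + \left(-599 + Y\right) \left(-4 + n\right)$ ($v{\left(Y,n \right)} = n + \left(Y - 599\right) \left(n - 4\right) = n + \left(-599 + Y\right) \left(-4 + n\right)$)
$v{\left(277 - 183,461 \right)} - \frac{16448}{-248240} = \left(2396 - 275678 - 4 \left(277 - 183\right) + \left(277 - 183\right) 461\right) - \frac{16448}{-248240} = \left(2396 - 275678 - 376 + 94 \cdot 461\right) - - \frac{1028}{15515} = \left(2396 - 275678 - 376 + 43334\right) + \frac{1028}{15515} = -230324 + \frac{1028}{15515} = - \frac{3573475832}{15515}$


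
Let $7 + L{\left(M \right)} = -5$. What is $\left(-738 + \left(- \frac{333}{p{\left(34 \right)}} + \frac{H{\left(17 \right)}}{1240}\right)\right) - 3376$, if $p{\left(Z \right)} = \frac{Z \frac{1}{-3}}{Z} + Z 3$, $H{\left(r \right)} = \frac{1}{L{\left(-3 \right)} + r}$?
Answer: $- \frac{1557153499}{378200} \approx -4117.3$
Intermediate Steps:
$L{\left(M \right)} = -12$ ($L{\left(M \right)} = -7 - 5 = -12$)
$H{\left(r \right)} = \frac{1}{-12 + r}$
$p{\left(Z \right)} = - \frac{1}{3} + 3 Z$ ($p{\left(Z \right)} = \frac{Z \left(- \frac{1}{3}\right)}{Z} + 3 Z = \frac{\left(- \frac{1}{3}\right) Z}{Z} + 3 Z = - \frac{1}{3} + 3 Z$)
$\left(-738 + \left(- \frac{333}{p{\left(34 \right)}} + \frac{H{\left(17 \right)}}{1240}\right)\right) - 3376 = \left(-738 + \left(- \frac{333}{- \frac{1}{3} + 3 \cdot 34} + \frac{1}{\left(-12 + 17\right) 1240}\right)\right) - 3376 = \left(-738 + \left(- \frac{333}{- \frac{1}{3} + 102} + \frac{1}{5} \cdot \frac{1}{1240}\right)\right) - 3376 = \left(-738 + \left(- \frac{333}{\frac{305}{3}} + \frac{1}{5} \cdot \frac{1}{1240}\right)\right) - 3376 = \left(-738 + \left(\left(-333\right) \frac{3}{305} + \frac{1}{6200}\right)\right) - 3376 = \left(-738 + \left(- \frac{999}{305} + \frac{1}{6200}\right)\right) - 3376 = \left(-738 - \frac{1238699}{378200}\right) - 3376 = - \frac{280350299}{378200} - 3376 = - \frac{1557153499}{378200}$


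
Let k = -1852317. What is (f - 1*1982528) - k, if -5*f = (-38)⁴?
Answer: -2736191/5 ≈ -5.4724e+5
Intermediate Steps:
f = -2085136/5 (f = -⅕*(-38)⁴ = -⅕*2085136 = -2085136/5 ≈ -4.1703e+5)
(f - 1*1982528) - k = (-2085136/5 - 1*1982528) - 1*(-1852317) = (-2085136/5 - 1982528) + 1852317 = -11997776/5 + 1852317 = -2736191/5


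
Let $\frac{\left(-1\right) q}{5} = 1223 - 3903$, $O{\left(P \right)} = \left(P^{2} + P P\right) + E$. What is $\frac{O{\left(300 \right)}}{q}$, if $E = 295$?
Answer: $\frac{36059}{2680} \approx 13.455$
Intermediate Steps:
$O{\left(P \right)} = 295 + 2 P^{2}$ ($O{\left(P \right)} = \left(P^{2} + P P\right) + 295 = \left(P^{2} + P^{2}\right) + 295 = 2 P^{2} + 295 = 295 + 2 P^{2}$)
$q = 13400$ ($q = - 5 \left(1223 - 3903\right) = \left(-5\right) \left(-2680\right) = 13400$)
$\frac{O{\left(300 \right)}}{q} = \frac{295 + 2 \cdot 300^{2}}{13400} = \left(295 + 2 \cdot 90000\right) \frac{1}{13400} = \left(295 + 180000\right) \frac{1}{13400} = 180295 \cdot \frac{1}{13400} = \frac{36059}{2680}$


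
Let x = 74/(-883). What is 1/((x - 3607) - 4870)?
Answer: -883/7485265 ≈ -0.00011797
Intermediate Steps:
x = -74/883 (x = 74*(-1/883) = -74/883 ≈ -0.083805)
1/((x - 3607) - 4870) = 1/((-74/883 - 3607) - 4870) = 1/(-3185055/883 - 4870) = 1/(-7485265/883) = -883/7485265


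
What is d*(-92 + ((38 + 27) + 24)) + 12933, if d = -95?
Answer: 13218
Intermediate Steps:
d*(-92 + ((38 + 27) + 24)) + 12933 = -95*(-92 + ((38 + 27) + 24)) + 12933 = -95*(-92 + (65 + 24)) + 12933 = -95*(-92 + 89) + 12933 = -95*(-3) + 12933 = 285 + 12933 = 13218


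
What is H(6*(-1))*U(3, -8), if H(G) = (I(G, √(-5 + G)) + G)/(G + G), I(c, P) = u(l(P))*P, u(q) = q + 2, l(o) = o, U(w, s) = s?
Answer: -34/3 + 4*I*√11/3 ≈ -11.333 + 4.4222*I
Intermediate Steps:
u(q) = 2 + q
I(c, P) = P*(2 + P) (I(c, P) = (2 + P)*P = P*(2 + P))
H(G) = (G + √(-5 + G)*(2 + √(-5 + G)))/(2*G) (H(G) = (√(-5 + G)*(2 + √(-5 + G)) + G)/(G + G) = (G + √(-5 + G)*(2 + √(-5 + G)))/((2*G)) = (G + √(-5 + G)*(2 + √(-5 + G)))*(1/(2*G)) = (G + √(-5 + G)*(2 + √(-5 + G)))/(2*G))
H(6*(-1))*U(3, -8) = ((-5/2 + 6*(-1) + √(-5 + 6*(-1)))/((6*(-1))))*(-8) = ((-5/2 - 6 + √(-5 - 6))/(-6))*(-8) = -(-5/2 - 6 + √(-11))/6*(-8) = -(-5/2 - 6 + I*√11)/6*(-8) = -(-17/2 + I*√11)/6*(-8) = (17/12 - I*√11/6)*(-8) = -34/3 + 4*I*√11/3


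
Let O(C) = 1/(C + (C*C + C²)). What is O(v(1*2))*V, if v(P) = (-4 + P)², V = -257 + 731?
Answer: 79/6 ≈ 13.167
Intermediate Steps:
V = 474
O(C) = 1/(C + 2*C²) (O(C) = 1/(C + (C² + C²)) = 1/(C + 2*C²))
O(v(1*2))*V = (1/(((-4 + 1*2)²)*(1 + 2*(-4 + 1*2)²)))*474 = (1/(((-4 + 2)²)*(1 + 2*(-4 + 2)²)))*474 = (1/(((-2)²)*(1 + 2*(-2)²)))*474 = (1/(4*(1 + 2*4)))*474 = (1/(4*(1 + 8)))*474 = ((¼)/9)*474 = ((¼)*(⅑))*474 = (1/36)*474 = 79/6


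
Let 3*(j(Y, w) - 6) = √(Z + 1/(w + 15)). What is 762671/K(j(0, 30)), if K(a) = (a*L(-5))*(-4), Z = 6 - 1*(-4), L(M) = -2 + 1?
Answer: 926645265/28258 - 6864039*√2255/56516 ≈ 27025.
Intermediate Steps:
L(M) = -1
Z = 10 (Z = 6 + 4 = 10)
j(Y, w) = 6 + √(10 + 1/(15 + w))/3 (j(Y, w) = 6 + √(10 + 1/(w + 15))/3 = 6 + √(10 + 1/(15 + w))/3)
K(a) = 4*a (K(a) = (a*(-1))*(-4) = -a*(-4) = 4*a)
762671/K(j(0, 30)) = 762671/((4*(6 + √((151 + 10*30)/(15 + 30))/3))) = 762671/((4*(6 + √((151 + 300)/45)/3))) = 762671/((4*(6 + √((1/45)*451)/3))) = 762671/((4*(6 + √(451/45)/3))) = 762671/((4*(6 + (√2255/15)/3))) = 762671/((4*(6 + √2255/45))) = 762671/(24 + 4*√2255/45)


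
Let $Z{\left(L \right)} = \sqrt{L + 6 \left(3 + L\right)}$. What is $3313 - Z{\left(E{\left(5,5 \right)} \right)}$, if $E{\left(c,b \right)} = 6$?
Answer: $3313 - 2 \sqrt{15} \approx 3305.3$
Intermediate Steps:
$Z{\left(L \right)} = \sqrt{18 + 7 L}$ ($Z{\left(L \right)} = \sqrt{L + \left(18 + 6 L\right)} = \sqrt{18 + 7 L}$)
$3313 - Z{\left(E{\left(5,5 \right)} \right)} = 3313 - \sqrt{18 + 7 \cdot 6} = 3313 - \sqrt{18 + 42} = 3313 - \sqrt{60} = 3313 - 2 \sqrt{15}$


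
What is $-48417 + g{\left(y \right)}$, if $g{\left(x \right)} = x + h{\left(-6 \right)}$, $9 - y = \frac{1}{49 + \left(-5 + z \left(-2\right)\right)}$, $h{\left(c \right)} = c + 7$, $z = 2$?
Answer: $- \frac{1936281}{40} \approx -48407.0$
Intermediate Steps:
$h{\left(c \right)} = 7 + c$
$y = \frac{359}{40}$ ($y = 9 - \frac{1}{49 + \left(-5 + 2 \left(-2\right)\right)} = 9 - \frac{1}{49 - 9} = 9 - \frac{1}{40} = \frac{359}{40} \approx 8.975$)
$g{\left(x \right)} = 1 + x$ ($g{\left(x \right)} = x + \left(7 - 6\right) = x + 1 = 1 + x$)
$-48417 + g{\left(y \right)} = -48417 + \left(1 + \frac{359}{40}\right) = -48417 + \frac{399}{40} = - \frac{1936281}{40}$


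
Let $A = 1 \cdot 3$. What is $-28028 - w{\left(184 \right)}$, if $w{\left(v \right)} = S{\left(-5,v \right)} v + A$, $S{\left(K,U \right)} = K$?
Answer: $-27111$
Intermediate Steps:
$A = 3$
$w{\left(v \right)} = 3 - 5 v$ ($w{\left(v \right)} = - 5 v + 3 = 3 - 5 v$)
$-28028 - w{\left(184 \right)} = -28028 - \left(3 - 920\right) = -28028 - -917 = -28028 + 917 = -27111$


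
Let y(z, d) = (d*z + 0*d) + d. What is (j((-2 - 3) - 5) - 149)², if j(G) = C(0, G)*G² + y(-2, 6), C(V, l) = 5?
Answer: 119025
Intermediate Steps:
y(z, d) = d + d*z (y(z, d) = (d*z + 0) + d = d*z + d = d + d*z)
j(G) = -6 + 5*G² (j(G) = 5*G² + 6*(1 - 2) = 5*G² + 6*(-1) = 5*G² - 6 = -6 + 5*G²)
(j((-2 - 3) - 5) - 149)² = ((-6 + 5*((-2 - 3) - 5)²) - 149)² = ((-6 + 5*(-5 - 5)²) - 149)² = ((-6 + 5*(-10)²) - 149)² = ((-6 + 5*100) - 149)² = ((-6 + 500) - 149)² = (494 - 149)² = 345² = 119025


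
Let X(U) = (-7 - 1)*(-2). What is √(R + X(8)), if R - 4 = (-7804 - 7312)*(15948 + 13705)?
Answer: 2*I*√112058682 ≈ 21172.0*I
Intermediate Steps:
R = -448234744 (R = 4 + (-7804 - 7312)*(15948 + 13705) = 4 - 15116*29653 = 4 - 448234748 = -448234744)
X(U) = 16 (X(U) = -8*(-2) = 16)
√(R + X(8)) = √(-448234744 + 16) = √(-448234728) = 2*I*√112058682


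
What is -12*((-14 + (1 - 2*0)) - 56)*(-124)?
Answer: -102672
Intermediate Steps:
-12*((-14 + (1 - 2*0)) - 56)*(-124) = -12*((-14 + (1 + 0)) - 56)*(-124) = -12*((-14 + 1) - 56)*(-124) = -12*(-13 - 56)*(-124) = -12*(-69)*(-124) = 828*(-124) = -102672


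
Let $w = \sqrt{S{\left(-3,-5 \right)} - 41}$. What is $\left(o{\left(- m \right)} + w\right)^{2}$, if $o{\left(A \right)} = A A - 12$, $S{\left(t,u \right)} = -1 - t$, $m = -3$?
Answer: $\left(3 - i \sqrt{39}\right)^{2} \approx -30.0 - 37.47 i$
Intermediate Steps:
$o{\left(A \right)} = -12 + A^{2}$ ($o{\left(A \right)} = A^{2} - 12 = -12 + A^{2}$)
$w = i \sqrt{39}$ ($w = \sqrt{\left(-1 - -3\right) - 41} = \sqrt{\left(-1 + 3\right) - 41} = \sqrt{2 - 41} = \sqrt{-39} = i \sqrt{39} \approx 6.245 i$)
$\left(o{\left(- m \right)} + w\right)^{2} = \left(\left(-12 + \left(\left(-1\right) \left(-3\right)\right)^{2}\right) + i \sqrt{39}\right)^{2} = \left(\left(-12 + 3^{2}\right) + i \sqrt{39}\right)^{2} = \left(\left(-12 + 9\right) + i \sqrt{39}\right)^{2} = \left(-3 + i \sqrt{39}\right)^{2}$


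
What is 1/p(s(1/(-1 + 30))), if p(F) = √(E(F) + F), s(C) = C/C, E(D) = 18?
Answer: √19/19 ≈ 0.22942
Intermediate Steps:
s(C) = 1
p(F) = √(18 + F)
1/p(s(1/(-1 + 30))) = 1/(√(18 + 1)) = 1/(√19) = √19/19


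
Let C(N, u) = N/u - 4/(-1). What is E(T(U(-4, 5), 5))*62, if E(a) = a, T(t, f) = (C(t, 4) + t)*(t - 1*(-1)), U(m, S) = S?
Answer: 3813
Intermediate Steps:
C(N, u) = 4 + N/u (C(N, u) = N/u - 4*(-1) = N/u + 4 = 4 + N/u)
T(t, f) = (1 + t)*(4 + 5*t/4) (T(t, f) = ((4 + t/4) + t)*(t - 1*(-1)) = ((4 + t*(1/4)) + t)*(t + 1) = ((4 + t/4) + t)*(1 + t) = (4 + 5*t/4)*(1 + t) = (1 + t)*(4 + 5*t/4))
E(T(U(-4, 5), 5))*62 = (4 + (5/4)*5**2 + (21/4)*5)*62 = (4 + (5/4)*25 + 105/4)*62 = (4 + 125/4 + 105/4)*62 = (123/2)*62 = 3813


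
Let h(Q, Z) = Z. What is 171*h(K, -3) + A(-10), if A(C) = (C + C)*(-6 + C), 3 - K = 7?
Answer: -193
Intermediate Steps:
K = -4 (K = 3 - 1*7 = 3 - 7 = -4)
A(C) = 2*C*(-6 + C) (A(C) = (2*C)*(-6 + C) = 2*C*(-6 + C))
171*h(K, -3) + A(-10) = 171*(-3) + 2*(-10)*(-6 - 10) = -513 + 2*(-10)*(-16) = -513 + 320 = -193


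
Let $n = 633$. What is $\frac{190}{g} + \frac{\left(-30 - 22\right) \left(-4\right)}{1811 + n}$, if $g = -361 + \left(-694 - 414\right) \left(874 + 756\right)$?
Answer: $\frac{7216674}{84900847} \approx 0.085001$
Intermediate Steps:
$g = -1806401$ ($g = -361 - 1806040 = -1806401$)
$\frac{190}{g} + \frac{\left(-30 - 22\right) \left(-4\right)}{1811 + n} = \frac{190}{-1806401} + \frac{\left(-30 - 22\right) \left(-4\right)}{1811 + 633} = 190 \left(- \frac{1}{1806401}\right) + \frac{\left(-52\right) \left(-4\right)}{2444} = - \frac{190}{1806401} + 208 \cdot \frac{1}{2444} = - \frac{190}{1806401} + \frac{4}{47} = \frac{7216674}{84900847}$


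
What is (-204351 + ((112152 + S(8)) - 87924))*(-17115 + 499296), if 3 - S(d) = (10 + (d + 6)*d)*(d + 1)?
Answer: -87379876458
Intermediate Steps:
S(d) = 3 - (1 + d)*(10 + d*(6 + d)) (S(d) = 3 - (10 + (d + 6)*d)*(d + 1) = 3 - (10 + (6 + d)*d)*(1 + d) = 3 - (10 + d*(6 + d))*(1 + d) = 3 - (1 + d)*(10 + d*(6 + d)))
(-204351 + ((112152 + S(8)) - 87924))*(-17115 + 499296) = (-204351 + ((112152 + (-7 - 1*8³ - 16*8 - 7*8²)) - 87924))*(-17115 + 499296) = (-204351 + ((112152 + (-7 - 1*512 - 128 - 7*64)) - 87924))*482181 = (-204351 + ((112152 + (-7 - 512 - 128 - 448)) - 87924))*482181 = (-204351 + ((112152 - 1095) - 87924))*482181 = (-204351 + (111057 - 87924))*482181 = (-204351 + 23133)*482181 = -181218*482181 = -87379876458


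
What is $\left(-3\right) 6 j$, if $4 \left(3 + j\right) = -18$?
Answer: $135$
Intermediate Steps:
$j = - \frac{15}{2}$ ($j = -3 + \frac{1}{4} \left(-18\right) = -3 - \frac{9}{2} = - \frac{15}{2} \approx -7.5$)
$\left(-3\right) 6 j = \left(-3\right) 6 \left(- \frac{15}{2}\right) = \left(-18\right) \left(- \frac{15}{2}\right) = 135$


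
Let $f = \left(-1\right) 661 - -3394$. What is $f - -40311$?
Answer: $43044$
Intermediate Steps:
$f = 2733$ ($f = -661 + 3394 = 2733$)
$f - -40311 = 2733 - -40311 = 2733 + 40311 = 43044$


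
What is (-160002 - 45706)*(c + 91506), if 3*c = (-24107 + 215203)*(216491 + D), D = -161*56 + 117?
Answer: -8160493001697800/3 ≈ -2.7202e+15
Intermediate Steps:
D = -8899 (D = -9016 + 117 = -8899)
c = 39670000832/3 (c = ((-24107 + 215203)*(216491 - 8899))/3 = (191096*207592)/3 = (⅓)*39670000832 = 39670000832/3 ≈ 1.3223e+10)
(-160002 - 45706)*(c + 91506) = (-160002 - 45706)*(39670000832/3 + 91506) = -205708*39670275350/3 = -8160493001697800/3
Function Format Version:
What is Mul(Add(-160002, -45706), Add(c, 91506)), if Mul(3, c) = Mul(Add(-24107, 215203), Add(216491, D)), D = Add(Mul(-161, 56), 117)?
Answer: Rational(-8160493001697800, 3) ≈ -2.7202e+15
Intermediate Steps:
D = -8899 (D = Add(-9016, 117) = -8899)
c = Rational(39670000832, 3) (c = Mul(Rational(1, 3), Mul(Add(-24107, 215203), Add(216491, -8899))) = Mul(Rational(1, 3), Mul(191096, 207592)) = Mul(Rational(1, 3), 39670000832) = Rational(39670000832, 3) ≈ 1.3223e+10)
Mul(Add(-160002, -45706), Add(c, 91506)) = Mul(Add(-160002, -45706), Add(Rational(39670000832, 3), 91506)) = Mul(-205708, Rational(39670275350, 3)) = Rational(-8160493001697800, 3)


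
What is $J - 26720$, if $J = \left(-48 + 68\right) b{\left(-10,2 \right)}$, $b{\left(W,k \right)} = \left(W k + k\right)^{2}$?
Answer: $-20240$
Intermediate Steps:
$b{\left(W,k \right)} = \left(k + W k\right)^{2}$
$J = 6480$ ($J = \left(-48 + 68\right) 2^{2} \left(1 - 10\right)^{2} = 20 \cdot 4 \left(-9\right)^{2} = 20 \cdot 4 \cdot 81 = 20 \cdot 324 = 6480$)
$J - 26720 = 6480 - 26720 = -20240$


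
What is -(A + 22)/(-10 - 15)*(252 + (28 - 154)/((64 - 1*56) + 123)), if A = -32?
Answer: -65772/655 ≈ -100.42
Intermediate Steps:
-(A + 22)/(-10 - 15)*(252 + (28 - 154)/((64 - 1*56) + 123)) = -(-32 + 22)/(-10 - 15)*(252 + (28 - 154)/((64 - 1*56) + 123)) = -(-10/(-25))*(252 - 126/((64 - 56) + 123)) = -(-10*(-1/25))*(252 - 126/(8 + 123)) = -2*(252 - 126/131)/5 = -2*32886/(5*131) = -1*65772/655 = -65772/655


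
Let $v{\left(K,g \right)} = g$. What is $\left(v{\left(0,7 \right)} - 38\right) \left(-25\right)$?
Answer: $775$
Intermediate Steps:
$\left(v{\left(0,7 \right)} - 38\right) \left(-25\right) = \left(7 - 38\right) \left(-25\right) = \left(-31\right) \left(-25\right) = 775$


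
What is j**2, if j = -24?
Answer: 576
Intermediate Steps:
j**2 = (-24)**2 = 576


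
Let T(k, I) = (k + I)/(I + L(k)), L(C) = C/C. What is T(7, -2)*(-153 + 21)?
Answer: 660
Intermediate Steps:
L(C) = 1
T(k, I) = (I + k)/(1 + I) (T(k, I) = (k + I)/(I + 1) = (I + k)/(1 + I))
T(7, -2)*(-153 + 21) = ((-2 + 7)/(1 - 2))*(-153 + 21) = (5/(-1))*(-132) = -1*5*(-132) = -5*(-132) = 660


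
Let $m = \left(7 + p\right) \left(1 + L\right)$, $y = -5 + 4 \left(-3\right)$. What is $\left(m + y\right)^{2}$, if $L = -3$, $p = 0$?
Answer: $961$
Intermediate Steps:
$y = -17$ ($y = -5 - 12 = -17$)
$m = -14$ ($m = \left(7 + 0\right) \left(1 - 3\right) = 7 \left(-2\right) = -14$)
$\left(m + y\right)^{2} = \left(-14 - 17\right)^{2} = \left(-31\right)^{2} = 961$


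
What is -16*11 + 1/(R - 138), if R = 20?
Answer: -20769/118 ≈ -176.01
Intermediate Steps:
-16*11 + 1/(R - 138) = -16*11 + 1/(20 - 138) = -176 + 1/(-118) = -176 - 1/118 = -20769/118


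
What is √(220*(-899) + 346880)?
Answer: 10*√1491 ≈ 386.13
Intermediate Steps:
√(220*(-899) + 346880) = √(-197780 + 346880) = √149100 = 10*√1491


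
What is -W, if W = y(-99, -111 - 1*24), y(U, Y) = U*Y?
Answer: -13365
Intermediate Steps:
W = 13365 (W = -99*(-111 - 1*24) = -99*(-111 - 24) = -99*(-135) = 13365)
-W = -1*13365 = -13365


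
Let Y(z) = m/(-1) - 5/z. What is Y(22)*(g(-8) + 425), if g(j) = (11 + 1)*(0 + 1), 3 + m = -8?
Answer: 103569/22 ≈ 4707.7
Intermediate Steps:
m = -11 (m = -3 - 8 = -11)
Y(z) = 11 - 5/z (Y(z) = -11/(-1) - 5/z = -11*(-1) - 5/z = 11 - 5/z)
g(j) = 12 (g(j) = 12*1 = 12)
Y(22)*(g(-8) + 425) = (11 - 5/22)*(12 + 425) = (11 - 5*1/22)*437 = (11 - 5/22)*437 = (237/22)*437 = 103569/22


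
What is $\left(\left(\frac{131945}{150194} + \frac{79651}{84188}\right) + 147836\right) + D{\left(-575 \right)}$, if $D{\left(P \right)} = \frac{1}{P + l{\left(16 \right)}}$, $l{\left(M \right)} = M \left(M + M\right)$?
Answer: $\frac{411777686384741}{2785334076} \approx 1.4784 \cdot 10^{5}$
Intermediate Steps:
$l{\left(M \right)} = 2 M^{2}$ ($l{\left(M \right)} = M 2 M = 2 M^{2}$)
$D{\left(P \right)} = \frac{1}{512 + P}$ ($D{\left(P \right)} = \frac{1}{P + 2 \cdot 16^{2}} = \frac{1}{P + 2 \cdot 256} = \frac{1}{P + 512} = \frac{1}{512 + P}$)
$\left(\left(\frac{131945}{150194} + \frac{79651}{84188}\right) + 147836\right) + D{\left(-575 \right)} = \left(\left(\frac{131945}{150194} + \frac{79651}{84188}\right) + 147836\right) + \frac{1}{512 - 575} = \left(\left(131945 \cdot \frac{1}{150194} + 79651 \cdot \frac{1}{84188}\right) + 147836\right) + \frac{1}{-63} = \left(\left(\frac{11995}{13654} + \frac{6127}{6476}\right) + 147836\right) - \frac{1}{63} = \left(\frac{80668839}{44211652} + 147836\right) - \frac{1}{63} = \frac{6536154453911}{44211652} - \frac{1}{63} = \frac{411777686384741}{2785334076}$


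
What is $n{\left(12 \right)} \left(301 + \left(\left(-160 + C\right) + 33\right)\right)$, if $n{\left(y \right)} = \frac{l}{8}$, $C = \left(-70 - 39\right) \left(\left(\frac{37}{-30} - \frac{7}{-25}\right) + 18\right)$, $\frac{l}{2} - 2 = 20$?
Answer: $- \frac{2778743}{300} \approx -9262.5$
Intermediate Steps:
$l = 44$ ($l = 4 + 2 \cdot 20 = 4 + 40 = 44$)
$C = - \frac{278713}{150}$ ($C = - 109 \left(\left(37 \left(- \frac{1}{30}\right) - - \frac{7}{25}\right) + 18\right) = - 109 \left(\left(- \frac{37}{30} + \frac{7}{25}\right) + 18\right) = - 109 \left(- \frac{143}{150} + 18\right) = \left(-109\right) \frac{2557}{150} = - \frac{278713}{150} \approx -1858.1$)
$n{\left(y \right)} = \frac{11}{2}$ ($n{\left(y \right)} = \frac{44}{8} = 44 \cdot \frac{1}{8} = \frac{11}{2}$)
$n{\left(12 \right)} \left(301 + \left(\left(-160 + C\right) + 33\right)\right) = \frac{11 \left(301 + \left(\left(-160 - \frac{278713}{150}\right) + 33\right)\right)}{2} = \frac{11 \left(301 + \left(- \frac{302713}{150} + 33\right)\right)}{2} = \frac{11 \left(301 - \frac{297763}{150}\right)}{2} = \frac{11}{2} \left(- \frac{252613}{150}\right) = - \frac{2778743}{300}$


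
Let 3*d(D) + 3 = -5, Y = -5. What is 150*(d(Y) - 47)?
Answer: -7450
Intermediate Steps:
d(D) = -8/3 (d(D) = -1 + (⅓)*(-5) = -1 - 5/3 = -8/3)
150*(d(Y) - 47) = 150*(-8/3 - 47) = 150*(-149/3) = -7450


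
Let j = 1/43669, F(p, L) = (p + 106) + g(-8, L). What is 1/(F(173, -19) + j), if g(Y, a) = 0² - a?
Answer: 43669/13013363 ≈ 0.0033557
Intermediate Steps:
g(Y, a) = -a (g(Y, a) = 0 - a = -a)
F(p, L) = 106 + p - L (F(p, L) = (p + 106) - L = (106 + p) - L = 106 + p - L)
j = 1/43669 ≈ 2.2900e-5
1/(F(173, -19) + j) = 1/((106 + 173 - 1*(-19)) + 1/43669) = 1/((106 + 173 + 19) + 1/43669) = 1/(298 + 1/43669) = 1/(13013363/43669) = 43669/13013363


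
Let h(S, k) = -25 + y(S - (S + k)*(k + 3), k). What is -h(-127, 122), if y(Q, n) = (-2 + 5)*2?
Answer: 19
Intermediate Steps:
y(Q, n) = 6 (y(Q, n) = 3*2 = 6)
h(S, k) = -19 (h(S, k) = -25 + 6 = -19)
-h(-127, 122) = -1*(-19) = 19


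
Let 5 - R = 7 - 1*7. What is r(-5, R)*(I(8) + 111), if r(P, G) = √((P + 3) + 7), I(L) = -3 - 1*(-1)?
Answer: 109*√5 ≈ 243.73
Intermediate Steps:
I(L) = -2 (I(L) = -3 + 1 = -2)
R = 5 (R = 5 - (7 - 1*7) = 5 - (7 - 7) = 5 - 1*0 = 5 + 0 = 5)
r(P, G) = √(10 + P) (r(P, G) = √((3 + P) + 7) = √(10 + P))
r(-5, R)*(I(8) + 111) = √(10 - 5)*(-2 + 111) = √5*109 = 109*√5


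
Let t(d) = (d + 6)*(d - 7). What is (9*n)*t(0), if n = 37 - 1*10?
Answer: -10206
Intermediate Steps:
t(d) = (-7 + d)*(6 + d) (t(d) = (6 + d)*(-7 + d) = (-7 + d)*(6 + d))
n = 27 (n = 37 - 10 = 27)
(9*n)*t(0) = (9*27)*(-42 + 0² - 1*0) = 243*(-42 + 0 + 0) = 243*(-42) = -10206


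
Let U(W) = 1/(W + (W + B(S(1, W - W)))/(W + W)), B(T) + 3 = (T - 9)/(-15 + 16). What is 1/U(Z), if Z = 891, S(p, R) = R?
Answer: 529547/594 ≈ 891.49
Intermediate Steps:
B(T) = -12 + T (B(T) = -3 + (T - 9)/(-15 + 16) = -3 + (-9 + T)/1 = -3 + (-9 + T)*1 = -3 + (-9 + T) = -12 + T)
U(W) = 1/(W + (-12 + W)/(2*W)) (U(W) = 1/(W + (W + (-12 + (W - W)))/(W + W)) = 1/(W + (W + (-12 + 0))/((2*W))) = 1/(W + (W - 12)*(1/(2*W))) = 1/(W + (-12 + W)*(1/(2*W))) = 1/(W + (-12 + W)/(2*W)))
1/U(Z) = 1/(2*891/(-12 + 891 + 2*891²)) = 1/(2*891/(-12 + 891 + 2*793881)) = 1/(2*891/(-12 + 891 + 1587762)) = 1/(2*891/1588641) = 1/(2*891*(1/1588641)) = 1/(594/529547) = 529547/594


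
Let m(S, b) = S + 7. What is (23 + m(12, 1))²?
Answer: 1764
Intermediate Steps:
m(S, b) = 7 + S
(23 + m(12, 1))² = (23 + (7 + 12))² = (23 + 19)² = 42² = 1764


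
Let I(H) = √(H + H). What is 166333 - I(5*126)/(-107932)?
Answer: 166333 + 3*√35/53966 ≈ 1.6633e+5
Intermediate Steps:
I(H) = √2*√H (I(H) = √(2*H) = √2*√H)
166333 - I(5*126)/(-107932) = 166333 - √2*√(5*126)/(-107932) = 166333 - √2*√630*(-1)/107932 = 166333 - √2*(3*√70)*(-1)/107932 = 166333 - 6*√35*(-1)/107932 = 166333 - (-3)*√35/53966 = 166333 + 3*√35/53966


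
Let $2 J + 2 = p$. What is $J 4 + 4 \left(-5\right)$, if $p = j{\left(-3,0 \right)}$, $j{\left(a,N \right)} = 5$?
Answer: $-14$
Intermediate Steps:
$p = 5$
$J = \frac{3}{2}$ ($J = -1 + \frac{1}{2} \cdot 5 = -1 + \frac{5}{2} = \frac{3}{2} \approx 1.5$)
$J 4 + 4 \left(-5\right) = \frac{3}{2} \cdot 4 + 4 \left(-5\right) = 6 - 20 = -14$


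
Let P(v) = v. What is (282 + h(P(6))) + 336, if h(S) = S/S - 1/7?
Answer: 4332/7 ≈ 618.86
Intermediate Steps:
h(S) = 6/7 (h(S) = 1 - 1*⅐ = 1 - ⅐ = 6/7)
(282 + h(P(6))) + 336 = (282 + 6/7) + 336 = 1980/7 + 336 = 4332/7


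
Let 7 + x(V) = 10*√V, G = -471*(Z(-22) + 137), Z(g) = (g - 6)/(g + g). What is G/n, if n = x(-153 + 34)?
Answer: 237698/6259 + 2376980*I*√119/43813 ≈ 37.977 + 591.83*I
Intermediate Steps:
Z(g) = (-6 + g)/(2*g) (Z(g) = (-6 + g)/((2*g)) = (-6 + g)*(1/(2*g)) = (-6 + g)/(2*g))
G = -713094/11 (G = -471*((½)*(-6 - 22)/(-22) + 137) = -471*((½)*(-1/22)*(-28) + 137) = -471*(7/11 + 137) = -471*1514/11 = -713094/11 ≈ -64827.)
x(V) = -7 + 10*√V
n = -7 + 10*I*√119 (n = -7 + 10*√(-153 + 34) = -7 + 10*√(-119) = -7 + 10*(I*√119) = -7 + 10*I*√119 ≈ -7.0 + 109.09*I)
G/n = -713094/(11*(-7 + 10*I*√119))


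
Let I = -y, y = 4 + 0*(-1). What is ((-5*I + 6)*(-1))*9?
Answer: -234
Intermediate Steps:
y = 4 (y = 4 + 0 = 4)
I = -4 (I = -1*4 = -4)
((-5*I + 6)*(-1))*9 = ((-5*(-4) + 6)*(-1))*9 = ((20 + 6)*(-1))*9 = (26*(-1))*9 = -26*9 = -234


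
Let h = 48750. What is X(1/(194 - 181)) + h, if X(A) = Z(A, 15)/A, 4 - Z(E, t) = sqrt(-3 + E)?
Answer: 48802 - I*sqrt(494) ≈ 48802.0 - 22.226*I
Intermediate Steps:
Z(E, t) = 4 - sqrt(-3 + E)
X(A) = (4 - sqrt(-3 + A))/A
X(1/(194 - 181)) + h = (4 - sqrt(-3 + 1/(194 - 181)))/(1/(194 - 181)) + 48750 = (4 - sqrt(-3 + 1/13))/(1/13) + 48750 = 13*(4 - sqrt(-38/13)) + 48750 = 13*(4 - I*sqrt(494)/13) + 48750 = (52 - I*sqrt(494)) + 48750 = 48802 - I*sqrt(494)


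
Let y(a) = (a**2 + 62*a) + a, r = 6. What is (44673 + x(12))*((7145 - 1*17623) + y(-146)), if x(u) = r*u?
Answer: 73381800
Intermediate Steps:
y(a) = a**2 + 63*a
x(u) = 6*u
(44673 + x(12))*((7145 - 1*17623) + y(-146)) = (44673 + 6*12)*((7145 - 1*17623) - 146*(63 - 146)) = (44673 + 72)*((7145 - 17623) - 146*(-83)) = 44745*(-10478 + 12118) = 44745*1640 = 73381800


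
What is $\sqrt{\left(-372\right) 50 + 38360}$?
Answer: $4 \sqrt{1235} \approx 140.57$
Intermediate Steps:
$\sqrt{\left(-372\right) 50 + 38360} = \sqrt{-18600 + 38360} = \sqrt{19760} = 4 \sqrt{1235}$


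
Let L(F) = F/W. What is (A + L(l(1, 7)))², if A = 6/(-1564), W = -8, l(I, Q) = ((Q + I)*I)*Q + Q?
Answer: 607376025/9784384 ≈ 62.076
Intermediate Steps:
l(I, Q) = Q + I*Q*(I + Q) (l(I, Q) = ((I + Q)*I)*Q + Q = (I*(I + Q))*Q + Q = I*Q*(I + Q) + Q = Q + I*Q*(I + Q))
A = -3/782 (A = 6*(-1/1564) = -3/782 ≈ -0.0038363)
L(F) = -F/8 (L(F) = F/(-8) = F*(-⅛) = -F/8)
(A + L(l(1, 7)))² = (-3/782 - 7*(1 + 1² + 1*7)/8)² = (-3/782 - 7*(1 + 1 + 7)/8)² = (-3/782 - 7*9/8)² = (-3/782 - ⅛*63)² = (-3/782 - 63/8)² = (-24645/3128)² = 607376025/9784384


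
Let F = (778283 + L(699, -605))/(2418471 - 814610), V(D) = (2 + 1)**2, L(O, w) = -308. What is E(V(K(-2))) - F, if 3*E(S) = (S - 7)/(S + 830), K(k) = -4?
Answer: -1954955353/4036918137 ≈ -0.48427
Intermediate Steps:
V(D) = 9 (V(D) = 3**2 = 9)
F = 777975/1603861 (F = (778283 - 308)/(2418471 - 814610) = 777975/1603861 ≈ 0.48506)
E(S) = (-7 + S)/(3*(830 + S)) (E(S) = ((S - 7)/(S + 830))/3 = ((-7 + S)/(830 + S))/3 = (-7 + S)/(3*(830 + S)))
E(V(K(-2))) - F = (-7 + 9)/(3*(830 + 9)) - 1*777975/1603861 = (1/3)*2/839 - 777975/1603861 = (1/3)*(1/839)*2 - 777975/1603861 = 2/2517 - 777975/1603861 = -1954955353/4036918137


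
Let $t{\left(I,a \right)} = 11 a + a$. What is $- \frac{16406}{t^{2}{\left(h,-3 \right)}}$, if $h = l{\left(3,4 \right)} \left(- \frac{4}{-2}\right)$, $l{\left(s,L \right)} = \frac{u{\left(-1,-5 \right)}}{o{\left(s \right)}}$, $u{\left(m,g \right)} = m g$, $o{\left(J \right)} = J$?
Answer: $- \frac{8203}{648} \approx -12.659$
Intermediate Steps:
$u{\left(m,g \right)} = g m$
$l{\left(s,L \right)} = \frac{5}{s}$ ($l{\left(s,L \right)} = \frac{\left(-5\right) \left(-1\right)}{s} = \frac{5}{s}$)
$h = \frac{10}{3}$ ($h = \frac{5}{3} \left(- \frac{4}{-2}\right) = 5 \cdot \frac{1}{3} \left(\left(-4\right) \left(- \frac{1}{2}\right)\right) = \frac{5}{3} \cdot 2 = \frac{10}{3} \approx 3.3333$)
$t{\left(I,a \right)} = 12 a$
$- \frac{16406}{t^{2}{\left(h,-3 \right)}} = - \frac{16406}{\left(12 \left(-3\right)\right)^{2}} = - \frac{16406}{\left(-36\right)^{2}} = - \frac{16406}{1296} = \left(-16406\right) \frac{1}{1296} = - \frac{8203}{648}$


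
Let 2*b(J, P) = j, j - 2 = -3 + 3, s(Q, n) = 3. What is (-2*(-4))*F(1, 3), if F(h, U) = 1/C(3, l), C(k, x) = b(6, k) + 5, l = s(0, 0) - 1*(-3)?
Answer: 4/3 ≈ 1.3333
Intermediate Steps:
j = 2 (j = 2 + (-3 + 3) = 2 + 0 = 2)
b(J, P) = 1 (b(J, P) = (½)*2 = 1)
l = 6 (l = 3 - 1*(-3) = 3 + 3 = 6)
C(k, x) = 6 (C(k, x) = 1 + 5 = 6)
F(h, U) = ⅙ (F(h, U) = 1/6 = ⅙)
(-2*(-4))*F(1, 3) = -2*(-4)*(⅙) = 8*(⅙) = 4/3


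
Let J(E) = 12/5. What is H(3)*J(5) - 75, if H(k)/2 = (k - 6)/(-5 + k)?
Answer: -339/5 ≈ -67.800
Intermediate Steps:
J(E) = 12/5 (J(E) = 12*(⅕) = 12/5)
H(k) = 2*(-6 + k)/(-5 + k) (H(k) = 2*((k - 6)/(-5 + k)) = 2*((-6 + k)/(-5 + k)) = 2*(-6 + k)/(-5 + k))
H(3)*J(5) - 75 = (2*(-6 + 3)/(-5 + 3))*(12/5) - 75 = (2*(-3)/(-2))*(12/5) - 75 = (2*(-½)*(-3))*(12/5) - 75 = 3*(12/5) - 75 = 36/5 - 75 = -339/5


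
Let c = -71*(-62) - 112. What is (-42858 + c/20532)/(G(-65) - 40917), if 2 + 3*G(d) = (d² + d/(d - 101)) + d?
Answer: 36518180889/33683384203 ≈ 1.0842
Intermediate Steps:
c = 4290 (c = 4402 - 112 = 4290)
G(d) = -⅔ + d/3 + d²/3 + d/(3*(-101 + d)) (G(d) = -⅔ + ((d² + d/(d - 101)) + d)/3 = -⅔ + ((d² + d/(-101 + d)) + d)/3 = -⅔ + (d + d² + d/(-101 + d))/3 = -⅔ + (d/3 + d²/3 + d/(3*(-101 + d))) = -⅔ + d/3 + d²/3 + d/(3*(-101 + d)))
(-42858 + c/20532)/(G(-65) - 40917) = (-42858 + 4290/20532)/((202 + (-65)³ - 102*(-65) - 100*(-65)²)/(3*(-101 - 65)) - 40917) = (-42858 + 4290*(1/20532))/((⅓)*(202 - 274625 + 6630 - 100*4225)/(-166) - 40917) = (-42858 + 715/3422)/((⅓)*(-1/166)*(202 - 274625 + 6630 - 422500) - 40917) = -146659361/(3422*((⅓)*(-1/166)*(-690293) - 40917)) = -146659361/(3422*(690293/498 - 40917)) = -146659361/(3422*(-19686373/498)) = -146659361/3422*(-498/19686373) = 36518180889/33683384203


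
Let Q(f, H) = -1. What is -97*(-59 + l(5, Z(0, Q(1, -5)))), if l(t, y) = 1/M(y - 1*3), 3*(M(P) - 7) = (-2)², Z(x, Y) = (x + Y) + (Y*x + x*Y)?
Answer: 142784/25 ≈ 5711.4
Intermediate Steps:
Z(x, Y) = Y + x + 2*Y*x (Z(x, Y) = (Y + x) + (Y*x + Y*x) = (Y + x) + 2*Y*x = Y + x + 2*Y*x)
M(P) = 25/3 (M(P) = 7 + (⅓)*(-2)² = 7 + (⅓)*4 = 7 + 4/3 = 25/3)
l(t, y) = 3/25 (l(t, y) = 1/(25/3) = 3/25)
-97*(-59 + l(5, Z(0, Q(1, -5)))) = -97*(-59 + 3/25) = -97*(-1472/25) = 142784/25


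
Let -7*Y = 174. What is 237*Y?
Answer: -41238/7 ≈ -5891.1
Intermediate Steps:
Y = -174/7 (Y = -1/7*174 = -174/7 ≈ -24.857)
237*Y = 237*(-174/7) = -41238/7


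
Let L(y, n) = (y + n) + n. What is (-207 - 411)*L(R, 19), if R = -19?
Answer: -11742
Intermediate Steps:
L(y, n) = y + 2*n (L(y, n) = (n + y) + n = y + 2*n)
(-207 - 411)*L(R, 19) = (-207 - 411)*(-19 + 2*19) = -618*(-19 + 38) = -618*19 = -11742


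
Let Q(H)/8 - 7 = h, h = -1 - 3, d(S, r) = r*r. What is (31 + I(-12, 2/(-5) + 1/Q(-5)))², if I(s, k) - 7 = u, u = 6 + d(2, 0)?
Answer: 1936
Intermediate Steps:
d(S, r) = r²
h = -4
Q(H) = 24 (Q(H) = 56 + 8*(-4) = 56 - 32 = 24)
u = 6 (u = 6 + 0² = 6 + 0 = 6)
I(s, k) = 13 (I(s, k) = 7 + 6 = 13)
(31 + I(-12, 2/(-5) + 1/Q(-5)))² = (31 + 13)² = 44² = 1936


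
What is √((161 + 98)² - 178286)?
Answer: I*√111205 ≈ 333.47*I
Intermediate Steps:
√((161 + 98)² - 178286) = √(259² - 178286) = √(67081 - 178286) = √(-111205) = I*√111205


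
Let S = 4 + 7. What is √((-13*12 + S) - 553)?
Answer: I*√698 ≈ 26.42*I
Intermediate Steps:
S = 11
√((-13*12 + S) - 553) = √((-13*12 + 11) - 553) = √((-156 + 11) - 553) = √(-145 - 553) = √(-698) = I*√698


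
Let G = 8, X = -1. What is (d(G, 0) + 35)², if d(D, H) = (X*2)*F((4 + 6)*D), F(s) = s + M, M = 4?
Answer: 17689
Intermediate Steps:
F(s) = 4 + s (F(s) = s + 4 = 4 + s)
d(D, H) = -8 - 20*D (d(D, H) = (-1*2)*(4 + (4 + 6)*D) = -2*(4 + 10*D) = -8 - 20*D)
(d(G, 0) + 35)² = ((-8 - 20*8) + 35)² = ((-8 - 160) + 35)² = (-168 + 35)² = (-133)² = 17689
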